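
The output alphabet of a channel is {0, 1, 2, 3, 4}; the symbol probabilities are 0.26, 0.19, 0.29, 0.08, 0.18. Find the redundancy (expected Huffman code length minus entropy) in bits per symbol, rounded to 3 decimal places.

Entropy H = −Σ p log₂ p ≈ 2.2152 bits.
Huffman merges: 2/25+9/50→13/50; 19/100+13/50→9/20; 13/50+29/100→11/20; 9/20+11/20→1. L = 113/50 ≈ 2.2600.
L − H = 2.2600 − 2.2152 = 0.045 bits.

0.045 bits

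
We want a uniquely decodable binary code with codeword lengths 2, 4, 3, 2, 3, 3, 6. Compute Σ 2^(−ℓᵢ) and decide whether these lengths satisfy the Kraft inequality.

With common denominator 2^6 = 64: Σ 2^(−ℓᵢ) = 16/64 + 4/64 + 8/64 + 16/64 + 8/64 + 8/64 + 1/64 = 61/64 = 0.953125.
Kraft's inequality requires Σ ≤ 1; here Σ = 0.953125 ≤ 1, so such a prefix code exists.

0.953125; yes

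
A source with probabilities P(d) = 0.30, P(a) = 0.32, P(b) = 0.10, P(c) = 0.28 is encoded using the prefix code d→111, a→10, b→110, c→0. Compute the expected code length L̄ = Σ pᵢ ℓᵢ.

L̄ = Σ pᵢ·ℓᵢ = 0.30·3 + 0.32·2 + 0.10·3 + 0.28·1 = 2.12 bits/symbol.

2.12 bits/symbol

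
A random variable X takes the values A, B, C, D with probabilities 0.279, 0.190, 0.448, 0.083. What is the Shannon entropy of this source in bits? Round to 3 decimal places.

H = −Σ pᵢ log₂ pᵢ.
−0.279·log₂(0.279) = 0.5138
−0.190·log₂(0.190) = 0.4552
−0.448·log₂(0.448) = 0.5190
−0.083·log₂(0.083) = 0.2980
Sum ≈ 1.7861 → 1.786 bits.

1.786 bits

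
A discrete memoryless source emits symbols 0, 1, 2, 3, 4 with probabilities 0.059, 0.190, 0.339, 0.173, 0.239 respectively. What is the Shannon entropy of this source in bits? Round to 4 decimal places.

2.1566 bits

H = −Σ pᵢ log₂ pᵢ.
−0.059·log₂(0.059) = 0.2409
−0.190·log₂(0.190) = 0.4552
−0.339·log₂(0.339) = 0.5291
−0.173·log₂(0.173) = 0.4379
−0.239·log₂(0.239) = 0.4935
Sum ≈ 2.1566 → 2.1566 bits.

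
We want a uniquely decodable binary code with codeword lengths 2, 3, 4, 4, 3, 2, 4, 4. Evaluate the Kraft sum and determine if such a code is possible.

With common denominator 2^4 = 16: Σ 2^(−ℓᵢ) = 4/16 + 2/16 + 1/16 + 1/16 + 2/16 + 4/16 + 1/16 + 1/16 = 16/16 = 1.
Kraft's inequality requires Σ ≤ 1; here Σ = 1 ≤ 1, so such a prefix code exists.

1; yes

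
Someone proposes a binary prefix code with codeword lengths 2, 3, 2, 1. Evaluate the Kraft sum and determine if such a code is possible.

With common denominator 2^3 = 8: Σ 2^(−ℓᵢ) = 2/8 + 1/8 + 2/8 + 4/8 = 9/8 = 1.125.
Kraft's inequality requires Σ ≤ 1; here Σ = 1.125 > 1, so no such prefix code exists.

1.125; no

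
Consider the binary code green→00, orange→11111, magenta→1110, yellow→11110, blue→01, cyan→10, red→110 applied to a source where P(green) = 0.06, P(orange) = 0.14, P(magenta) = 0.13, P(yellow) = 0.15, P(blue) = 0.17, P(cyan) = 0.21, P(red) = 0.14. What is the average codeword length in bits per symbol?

3.27 bits/symbol

L̄ = Σ pᵢ·ℓᵢ = 0.06·2 + 0.14·5 + 0.13·4 + 0.15·5 + 0.17·2 + 0.21·2 + 0.14·3 = 3.27 bits/symbol.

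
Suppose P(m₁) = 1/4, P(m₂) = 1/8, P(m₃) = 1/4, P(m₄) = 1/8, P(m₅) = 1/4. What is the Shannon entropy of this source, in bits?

Each probability is a power of 1/2, so log₂(1/p) is an integer.
H = Σ p·log₂(1/p) = 1/4·2 + 1/8·3 + 1/4·2 + 1/8·3 + 1/4·2 = 2.25 bits.

2.25 bits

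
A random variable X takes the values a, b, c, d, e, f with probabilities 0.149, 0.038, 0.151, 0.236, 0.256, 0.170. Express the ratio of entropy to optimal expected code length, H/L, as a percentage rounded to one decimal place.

96.9%

Entropy H = −Σ p log₂ p ≈ 2.4298 bits.
Huffman merges: 19/500+149/1000→187/1000; 151/1000+17/100→321/1000; 187/1000+59/250→423/1000; 32/125+321/1000→577/1000; 423/1000+577/1000→1. L = 627/250 ≈ 2.5080.
Efficiency = H/L = 2.4298/2.5080 = 96.9%.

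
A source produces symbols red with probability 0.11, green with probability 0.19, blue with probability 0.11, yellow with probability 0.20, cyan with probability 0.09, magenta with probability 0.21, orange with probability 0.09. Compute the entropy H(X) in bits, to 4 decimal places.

2.7183 bits

H = −Σ pᵢ log₂ pᵢ.
−0.11·log₂(0.11) = 0.3503
−0.19·log₂(0.19) = 0.4552
−0.11·log₂(0.11) = 0.3503
−0.20·log₂(0.20) = 0.4644
−0.09·log₂(0.09) = 0.3127
−0.21·log₂(0.21) = 0.4728
−0.09·log₂(0.09) = 0.3127
Sum ≈ 2.7183 → 2.7183 bits.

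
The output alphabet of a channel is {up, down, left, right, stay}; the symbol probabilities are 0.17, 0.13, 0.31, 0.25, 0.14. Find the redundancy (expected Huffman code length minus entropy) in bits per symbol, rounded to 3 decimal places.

0.032 bits

Entropy H = −Σ p log₂ p ≈ 2.2381 bits.
Huffman merges: 13/100+7/50→27/100; 17/100+1/4→21/50; 27/100+31/100→29/50; 21/50+29/50→1. L = 227/100 ≈ 2.2700.
L − H = 2.2700 − 2.2381 = 0.032 bits.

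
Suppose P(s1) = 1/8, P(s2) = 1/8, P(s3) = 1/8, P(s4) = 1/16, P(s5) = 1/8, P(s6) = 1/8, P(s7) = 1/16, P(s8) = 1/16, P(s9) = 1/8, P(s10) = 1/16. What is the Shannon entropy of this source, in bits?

3.25 bits

Each probability is a power of 1/2, so log₂(1/p) is an integer.
H = Σ p·log₂(1/p) = 1/8·3 + 1/8·3 + 1/8·3 + 1/16·4 + 1/8·3 + 1/8·3 + 1/16·4 + 1/16·4 + 1/8·3 + 1/16·4 = 3.25 bits.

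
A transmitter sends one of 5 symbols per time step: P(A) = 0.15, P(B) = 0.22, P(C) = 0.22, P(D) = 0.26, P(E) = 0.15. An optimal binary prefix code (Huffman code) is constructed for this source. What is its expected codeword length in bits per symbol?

Repeatedly combine the two least-probable nodes; the expected code length is the sum of the merged weights.
merge 3/20 + 3/20 → 3/10
merge 11/50 + 11/50 → 11/25
merge 13/50 + 3/10 → 14/25
merge 11/25 + 14/25 → 1
L = 3/10 + 11/25 + 14/25 + 1 = 23/10 = 2.3 bits/symbol.

2.3 bits/symbol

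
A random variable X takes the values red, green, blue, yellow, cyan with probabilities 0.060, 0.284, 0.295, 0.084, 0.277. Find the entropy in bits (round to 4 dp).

H = −Σ pᵢ log₂ pᵢ.
−0.060·log₂(0.060) = 0.2435
−0.284·log₂(0.284) = 0.5158
−0.295·log₂(0.295) = 0.5196
−0.084·log₂(0.084) = 0.3002
−0.277·log₂(0.277) = 0.5130
Sum ≈ 2.0920 → 2.0920 bits.

2.0920 bits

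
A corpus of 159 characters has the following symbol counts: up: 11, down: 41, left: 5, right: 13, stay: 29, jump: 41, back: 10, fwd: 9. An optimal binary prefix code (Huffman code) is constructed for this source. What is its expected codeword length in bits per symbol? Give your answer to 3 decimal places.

2.692 bits/symbol

Probabilities are the counts divided by 159.
Repeatedly combine the two least-probable nodes; the expected code length is the sum of the merged weights.
merge 5/159 + 3/53 → 14/159
merge 10/159 + 11/159 → 7/53
merge 13/159 + 14/159 → 9/53
merge 7/53 + 9/53 → 16/53
merge 29/159 + 41/159 → 70/159
merge 41/159 + 16/53 → 89/159
merge 70/159 + 89/159 → 1
L = 14/159 + 7/53 + 9/53 + 16/53 + 70/159 + 89/159 + 1 = 428/159 ≈ 2.692 bits/symbol.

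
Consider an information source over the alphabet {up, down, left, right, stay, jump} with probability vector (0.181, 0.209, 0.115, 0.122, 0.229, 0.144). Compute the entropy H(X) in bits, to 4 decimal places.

H = −Σ pᵢ log₂ pᵢ.
−0.181·log₂(0.181) = 0.4463
−0.209·log₂(0.209) = 0.4720
−0.115·log₂(0.115) = 0.3588
−0.122·log₂(0.122) = 0.3703
−0.229·log₂(0.229) = 0.4870
−0.144·log₂(0.144) = 0.4026
Sum ≈ 2.5370 → 2.5370 bits.

2.5370 bits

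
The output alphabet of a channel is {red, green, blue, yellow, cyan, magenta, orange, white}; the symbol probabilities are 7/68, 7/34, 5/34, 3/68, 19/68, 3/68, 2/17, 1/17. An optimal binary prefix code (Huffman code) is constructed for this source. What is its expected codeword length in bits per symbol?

Repeatedly combine the two least-probable nodes; the expected code length is the sum of the merged weights.
merge 3/68 + 3/68 → 3/34
merge 1/17 + 3/34 → 5/34
merge 7/68 + 2/17 → 15/68
merge 5/34 + 5/34 → 5/17
merge 7/34 + 15/68 → 29/68
merge 19/68 + 5/17 → 39/68
merge 29/68 + 39/68 → 1
L = 3/34 + 5/34 + 15/68 + 5/17 + 29/68 + 39/68 + 1 = 11/4 = 2.75 bits/symbol.

2.75 bits/symbol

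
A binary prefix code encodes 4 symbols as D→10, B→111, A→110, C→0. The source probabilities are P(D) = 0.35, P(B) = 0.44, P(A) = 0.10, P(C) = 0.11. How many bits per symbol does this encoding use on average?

L̄ = Σ pᵢ·ℓᵢ = 0.35·2 + 0.44·3 + 0.10·3 + 0.11·1 = 2.43 bits/symbol.

2.43 bits/symbol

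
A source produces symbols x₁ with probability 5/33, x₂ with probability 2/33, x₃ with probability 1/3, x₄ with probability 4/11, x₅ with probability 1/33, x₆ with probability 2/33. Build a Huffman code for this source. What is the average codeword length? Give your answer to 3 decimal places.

2.182 bits/symbol

Repeatedly combine the two least-probable nodes; the expected code length is the sum of the merged weights.
merge 1/33 + 2/33 → 1/11
merge 2/33 + 1/11 → 5/33
merge 5/33 + 5/33 → 10/33
merge 10/33 + 1/3 → 7/11
merge 4/11 + 7/11 → 1
L = 1/11 + 5/33 + 10/33 + 7/11 + 1 = 24/11 ≈ 2.182 bits/symbol.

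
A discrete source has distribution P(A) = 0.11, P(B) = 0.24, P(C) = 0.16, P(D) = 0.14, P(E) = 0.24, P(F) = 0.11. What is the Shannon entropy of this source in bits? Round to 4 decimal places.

H = −Σ pᵢ log₂ pᵢ.
−0.11·log₂(0.11) = 0.3503
−0.24·log₂(0.24) = 0.4941
−0.16·log₂(0.16) = 0.4230
−0.14·log₂(0.14) = 0.3971
−0.24·log₂(0.24) = 0.4941
−0.11·log₂(0.11) = 0.3503
Sum ≈ 2.5090 → 2.5090 bits.

2.5090 bits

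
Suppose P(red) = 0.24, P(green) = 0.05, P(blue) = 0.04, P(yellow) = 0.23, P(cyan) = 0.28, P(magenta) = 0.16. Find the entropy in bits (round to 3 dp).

H = −Σ pᵢ log₂ pᵢ.
−0.24·log₂(0.24) = 0.4941
−0.05·log₂(0.05) = 0.2161
−0.04·log₂(0.04) = 0.1858
−0.23·log₂(0.23) = 0.4877
−0.28·log₂(0.28) = 0.5142
−0.16·log₂(0.16) = 0.4230
Sum ≈ 2.3209 → 2.321 bits.

2.321 bits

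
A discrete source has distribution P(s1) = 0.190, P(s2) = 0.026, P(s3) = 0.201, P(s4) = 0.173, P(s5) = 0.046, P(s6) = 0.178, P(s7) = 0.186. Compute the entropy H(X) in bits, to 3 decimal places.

H = −Σ pᵢ log₂ pᵢ.
−0.190·log₂(0.190) = 0.4552
−0.026·log₂(0.026) = 0.1369
−0.201·log₂(0.201) = 0.4653
−0.173·log₂(0.173) = 0.4379
−0.046·log₂(0.046) = 0.2043
−0.178·log₂(0.178) = 0.4432
−0.186·log₂(0.186) = 0.4514
Sum ≈ 2.5942 → 2.594 bits.

2.594 bits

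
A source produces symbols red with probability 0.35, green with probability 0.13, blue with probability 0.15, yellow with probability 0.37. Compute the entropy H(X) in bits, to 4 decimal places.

1.8540 bits

H = −Σ pᵢ log₂ pᵢ.
−0.35·log₂(0.35) = 0.5301
−0.13·log₂(0.13) = 0.3826
−0.15·log₂(0.15) = 0.4105
−0.37·log₂(0.37) = 0.5307
Sum ≈ 1.8540 → 1.8540 bits.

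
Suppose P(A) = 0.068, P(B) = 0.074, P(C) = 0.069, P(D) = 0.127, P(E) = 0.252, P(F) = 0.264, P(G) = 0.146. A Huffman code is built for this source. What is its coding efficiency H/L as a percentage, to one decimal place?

Entropy H = −Σ p log₂ p ≈ 2.5996 bits.
Huffman merges: 17/250+69/1000→137/1000; 37/500+127/1000→201/1000; 137/1000+73/500→283/1000; 201/1000+63/250→453/1000; 33/125+283/1000→547/1000; 453/1000+547/1000→1. L = 2621/1000 ≈ 2.6210.
Efficiency = H/L = 2.5996/2.6210 = 99.2%.

99.2%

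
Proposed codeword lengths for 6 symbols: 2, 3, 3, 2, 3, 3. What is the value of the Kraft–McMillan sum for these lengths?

1

With common denominator 2^3 = 8: Σ 2^(−ℓᵢ) = 2/8 + 1/8 + 1/8 + 2/8 + 1/8 + 1/8 = 8/8 = 1.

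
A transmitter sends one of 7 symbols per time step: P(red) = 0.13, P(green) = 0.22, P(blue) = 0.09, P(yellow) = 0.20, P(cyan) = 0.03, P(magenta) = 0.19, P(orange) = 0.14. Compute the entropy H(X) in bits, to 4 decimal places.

2.6444 bits

H = −Σ pᵢ log₂ pᵢ.
−0.13·log₂(0.13) = 0.3826
−0.22·log₂(0.22) = 0.4806
−0.09·log₂(0.09) = 0.3127
−0.20·log₂(0.20) = 0.4644
−0.03·log₂(0.03) = 0.1518
−0.19·log₂(0.19) = 0.4552
−0.14·log₂(0.14) = 0.3971
Sum ≈ 2.6444 → 2.6444 bits.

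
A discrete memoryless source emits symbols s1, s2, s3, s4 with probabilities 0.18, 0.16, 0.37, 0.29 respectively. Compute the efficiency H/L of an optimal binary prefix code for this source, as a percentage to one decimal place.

Entropy H = −Σ p log₂ p ≈ 1.9170 bits.
Huffman merges: 4/25+9/50→17/50; 29/100+17/50→63/100; 37/100+63/100→1. L = 197/100 ≈ 1.9700.
Efficiency = H/L = 1.9170/1.9700 = 97.3%.

97.3%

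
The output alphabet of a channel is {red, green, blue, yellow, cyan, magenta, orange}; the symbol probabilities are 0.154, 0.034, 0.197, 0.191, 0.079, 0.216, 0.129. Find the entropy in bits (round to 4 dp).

2.6474 bits

H = −Σ pᵢ log₂ pᵢ.
−0.154·log₂(0.154) = 0.4156
−0.034·log₂(0.034) = 0.1659
−0.197·log₂(0.197) = 0.4617
−0.191·log₂(0.191) = 0.4562
−0.079·log₂(0.079) = 0.2893
−0.216·log₂(0.216) = 0.4776
−0.129·log₂(0.129) = 0.3811
Sum ≈ 2.6474 → 2.6474 bits.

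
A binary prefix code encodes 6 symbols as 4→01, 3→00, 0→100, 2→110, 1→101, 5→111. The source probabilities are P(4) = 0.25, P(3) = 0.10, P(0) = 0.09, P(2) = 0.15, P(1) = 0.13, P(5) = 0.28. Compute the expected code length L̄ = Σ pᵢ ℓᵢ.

L̄ = Σ pᵢ·ℓᵢ = 0.25·2 + 0.10·2 + 0.09·3 + 0.15·3 + 0.13·3 + 0.28·3 = 2.65 bits/symbol.

2.65 bits/symbol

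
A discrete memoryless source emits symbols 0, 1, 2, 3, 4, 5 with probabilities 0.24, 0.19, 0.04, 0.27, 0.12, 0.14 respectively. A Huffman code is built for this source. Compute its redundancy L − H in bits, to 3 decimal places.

0.051 bits

Entropy H = −Σ p log₂ p ≈ 2.4093 bits.
Huffman merges: 1/25+3/25→4/25; 7/50+4/25→3/10; 19/100+6/25→43/100; 27/100+3/10→57/100; 43/100+57/100→1. L = 123/50 ≈ 2.4600.
L − H = 2.4600 − 2.4093 = 0.051 bits.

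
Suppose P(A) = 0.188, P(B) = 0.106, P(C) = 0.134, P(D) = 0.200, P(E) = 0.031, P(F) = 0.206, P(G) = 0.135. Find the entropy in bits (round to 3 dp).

H = −Σ pᵢ log₂ pᵢ.
−0.188·log₂(0.188) = 0.4533
−0.106·log₂(0.106) = 0.3432
−0.134·log₂(0.134) = 0.3886
−0.200·log₂(0.200) = 0.4644
−0.031·log₂(0.031) = 0.1554
−0.206·log₂(0.206) = 0.4695
−0.135·log₂(0.135) = 0.3900
Sum ≈ 2.6644 → 2.664 bits.

2.664 bits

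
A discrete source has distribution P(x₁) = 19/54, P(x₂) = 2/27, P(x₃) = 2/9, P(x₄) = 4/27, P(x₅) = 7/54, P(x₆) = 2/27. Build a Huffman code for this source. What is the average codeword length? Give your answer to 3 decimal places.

Repeatedly combine the two least-probable nodes; the expected code length is the sum of the merged weights.
merge 2/27 + 2/27 → 4/27
merge 7/54 + 4/27 → 5/18
merge 4/27 + 2/9 → 10/27
merge 5/18 + 19/54 → 17/27
merge 10/27 + 17/27 → 1
L = 4/27 + 5/18 + 10/27 + 17/27 + 1 = 131/54 ≈ 2.426 bits/symbol.

2.426 bits/symbol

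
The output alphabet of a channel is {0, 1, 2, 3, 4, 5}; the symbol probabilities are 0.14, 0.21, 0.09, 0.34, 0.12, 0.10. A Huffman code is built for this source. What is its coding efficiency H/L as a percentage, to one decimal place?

98.4%

Entropy H = −Σ p log₂ p ≈ 2.4110 bits.
Huffman merges: 9/100+1/10→19/100; 3/25+7/50→13/50; 19/100+21/100→2/5; 13/50+17/50→3/5; 2/5+3/5→1. L = 49/20 ≈ 2.4500.
Efficiency = H/L = 2.4110/2.4500 = 98.4%.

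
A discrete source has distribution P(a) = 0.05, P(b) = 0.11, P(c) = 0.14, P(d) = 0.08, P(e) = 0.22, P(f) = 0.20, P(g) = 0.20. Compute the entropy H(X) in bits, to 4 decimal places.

2.6643 bits

H = −Σ pᵢ log₂ pᵢ.
−0.05·log₂(0.05) = 0.2161
−0.11·log₂(0.11) = 0.3503
−0.14·log₂(0.14) = 0.3971
−0.08·log₂(0.08) = 0.2915
−0.22·log₂(0.22) = 0.4806
−0.20·log₂(0.20) = 0.4644
−0.20·log₂(0.20) = 0.4644
Sum ≈ 2.6643 → 2.6643 bits.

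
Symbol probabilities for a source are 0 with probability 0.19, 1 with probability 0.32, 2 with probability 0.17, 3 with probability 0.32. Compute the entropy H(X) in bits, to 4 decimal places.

H = −Σ pᵢ log₂ pᵢ.
−0.19·log₂(0.19) = 0.4552
−0.32·log₂(0.32) = 0.5260
−0.17·log₂(0.17) = 0.4346
−0.32·log₂(0.32) = 0.5260
Sum ≈ 1.9419 → 1.9419 bits.

1.9419 bits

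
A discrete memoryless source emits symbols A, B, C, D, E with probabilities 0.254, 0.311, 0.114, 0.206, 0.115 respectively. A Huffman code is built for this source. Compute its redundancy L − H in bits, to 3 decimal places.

0.017 bits

Entropy H = −Σ p log₂ p ≈ 2.2117 bits.
Huffman merges: 57/500+23/200→229/1000; 103/500+229/1000→87/200; 127/500+311/1000→113/200; 87/200+113/200→1. L = 2229/1000 ≈ 2.2290.
L − H = 2.2290 − 2.2117 = 0.017 bits.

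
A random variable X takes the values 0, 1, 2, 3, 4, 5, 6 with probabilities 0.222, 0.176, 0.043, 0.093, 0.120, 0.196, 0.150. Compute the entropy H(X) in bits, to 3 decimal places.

2.675 bits

H = −Σ pᵢ log₂ pᵢ.
−0.222·log₂(0.222) = 0.4820
−0.176·log₂(0.176) = 0.4411
−0.043·log₂(0.043) = 0.1952
−0.093·log₂(0.093) = 0.3187
−0.120·log₂(0.120) = 0.3671
−0.196·log₂(0.196) = 0.4608
−0.150·log₂(0.150) = 0.4105
Sum ≈ 2.6755 → 2.675 bits.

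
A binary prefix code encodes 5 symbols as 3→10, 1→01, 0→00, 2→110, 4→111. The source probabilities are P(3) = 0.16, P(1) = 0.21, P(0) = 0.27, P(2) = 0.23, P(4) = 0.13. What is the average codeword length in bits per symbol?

L̄ = Σ pᵢ·ℓᵢ = 0.16·2 + 0.21·2 + 0.27·2 + 0.23·3 + 0.13·3 = 2.36 bits/symbol.

2.36 bits/symbol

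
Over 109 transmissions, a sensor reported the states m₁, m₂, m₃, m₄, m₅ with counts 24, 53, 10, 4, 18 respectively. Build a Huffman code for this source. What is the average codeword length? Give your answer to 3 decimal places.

Probabilities are the counts divided by 109.
Repeatedly combine the two least-probable nodes; the expected code length is the sum of the merged weights.
merge 4/109 + 10/109 → 14/109
merge 14/109 + 18/109 → 32/109
merge 24/109 + 32/109 → 56/109
merge 53/109 + 56/109 → 1
L = 14/109 + 32/109 + 56/109 + 1 = 211/109 ≈ 1.936 bits/symbol.

1.936 bits/symbol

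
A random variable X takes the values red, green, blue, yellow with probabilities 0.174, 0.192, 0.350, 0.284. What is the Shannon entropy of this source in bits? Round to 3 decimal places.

1.942 bits

H = −Σ pᵢ log₂ pᵢ.
−0.174·log₂(0.174) = 0.4390
−0.192·log₂(0.192) = 0.4571
−0.350·log₂(0.350) = 0.5301
−0.284·log₂(0.284) = 0.5158
Sum ≈ 1.9419 → 1.942 bits.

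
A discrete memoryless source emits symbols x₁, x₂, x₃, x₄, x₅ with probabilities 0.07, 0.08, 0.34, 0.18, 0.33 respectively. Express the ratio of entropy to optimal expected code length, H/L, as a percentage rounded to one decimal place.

Entropy H = −Σ p log₂ p ≈ 2.0624 bits.
Huffman merges: 7/100+2/25→3/20; 3/20+9/50→33/100; 33/100+33/100→33/50; 17/50+33/50→1. L = 107/50 ≈ 2.1400.
Efficiency = H/L = 2.0624/2.1400 = 96.4%.

96.4%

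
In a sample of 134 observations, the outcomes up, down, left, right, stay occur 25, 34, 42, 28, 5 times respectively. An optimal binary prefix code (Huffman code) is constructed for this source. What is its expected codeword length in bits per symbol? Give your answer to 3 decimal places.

2.224 bits/symbol

Probabilities are the counts divided by 134.
Repeatedly combine the two least-probable nodes; the expected code length is the sum of the merged weights.
merge 5/134 + 25/134 → 15/67
merge 14/67 + 15/67 → 29/67
merge 17/67 + 21/67 → 38/67
merge 29/67 + 38/67 → 1
L = 15/67 + 29/67 + 38/67 + 1 = 149/67 ≈ 2.224 bits/symbol.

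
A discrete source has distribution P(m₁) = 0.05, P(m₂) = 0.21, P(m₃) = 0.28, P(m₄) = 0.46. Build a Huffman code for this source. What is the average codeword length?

1.8 bits/symbol

Repeatedly combine the two least-probable nodes; the expected code length is the sum of the merged weights.
merge 1/20 + 21/100 → 13/50
merge 13/50 + 7/25 → 27/50
merge 23/50 + 27/50 → 1
L = 13/50 + 27/50 + 1 = 9/5 = 1.8 bits/symbol.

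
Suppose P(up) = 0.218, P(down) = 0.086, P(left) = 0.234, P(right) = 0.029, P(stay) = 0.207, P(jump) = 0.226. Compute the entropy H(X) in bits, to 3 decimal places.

2.377 bits

H = −Σ pᵢ log₂ pᵢ.
−0.218·log₂(0.218) = 0.4791
−0.086·log₂(0.086) = 0.3044
−0.234·log₂(0.234) = 0.4903
−0.029·log₂(0.029) = 0.1481
−0.207·log₂(0.207) = 0.4704
−0.226·log₂(0.226) = 0.4849
Sum ≈ 2.3772 → 2.377 bits.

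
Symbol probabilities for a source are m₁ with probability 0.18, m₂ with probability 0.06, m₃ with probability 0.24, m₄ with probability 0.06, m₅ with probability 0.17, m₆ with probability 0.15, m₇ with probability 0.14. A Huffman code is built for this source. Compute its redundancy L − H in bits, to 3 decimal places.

0.031 bits

Entropy H = −Σ p log₂ p ≈ 2.6688 bits.
Huffman merges: 3/50+3/50→3/25; 3/25+7/50→13/50; 3/20+17/100→8/25; 9/50+6/25→21/50; 13/50+8/25→29/50; 21/50+29/50→1. L = 27/10 ≈ 2.7000.
L − H = 2.7000 − 2.6688 = 0.031 bits.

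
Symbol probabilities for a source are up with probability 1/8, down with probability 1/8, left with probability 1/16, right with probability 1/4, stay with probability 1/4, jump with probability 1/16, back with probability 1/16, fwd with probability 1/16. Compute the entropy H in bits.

Each probability is a power of 1/2, so log₂(1/p) is an integer.
H = Σ p·log₂(1/p) = 1/8·3 + 1/8·3 + 1/16·4 + 1/4·2 + 1/4·2 + 1/16·4 + 1/16·4 + 1/16·4 = 2.75 bits.

2.75 bits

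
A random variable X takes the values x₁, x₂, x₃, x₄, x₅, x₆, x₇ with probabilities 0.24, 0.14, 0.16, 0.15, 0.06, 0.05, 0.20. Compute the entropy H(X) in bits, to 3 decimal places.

H = −Σ pᵢ log₂ pᵢ.
−0.24·log₂(0.24) = 0.4941
−0.14·log₂(0.14) = 0.3971
−0.16·log₂(0.16) = 0.4230
−0.15·log₂(0.15) = 0.4105
−0.06·log₂(0.06) = 0.2435
−0.05·log₂(0.05) = 0.2161
−0.20·log₂(0.20) = 0.4644
Sum ≈ 2.6488 → 2.649 bits.

2.649 bits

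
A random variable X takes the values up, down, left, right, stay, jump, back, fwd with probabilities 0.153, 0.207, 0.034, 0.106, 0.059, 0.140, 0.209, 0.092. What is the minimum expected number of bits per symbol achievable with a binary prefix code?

2.862 bits/symbol

Repeatedly combine the two least-probable nodes; the expected code length is the sum of the merged weights.
merge 17/500 + 59/1000 → 93/1000
merge 23/250 + 93/1000 → 37/200
merge 53/500 + 7/50 → 123/500
merge 153/1000 + 37/200 → 169/500
merge 207/1000 + 209/1000 → 52/125
merge 123/500 + 169/500 → 73/125
merge 52/125 + 73/125 → 1
L = 93/1000 + 37/200 + 123/500 + 169/500 + 52/125 + 73/125 + 1 = 1431/500 = 2.862 bits/symbol.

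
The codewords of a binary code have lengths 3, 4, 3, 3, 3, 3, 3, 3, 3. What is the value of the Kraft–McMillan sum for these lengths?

With common denominator 2^4 = 16: Σ 2^(−ℓᵢ) = 2/16 + 1/16 + 2/16 + 2/16 + 2/16 + 2/16 + 2/16 + 2/16 + 2/16 = 17/16 = 1.0625.

1.0625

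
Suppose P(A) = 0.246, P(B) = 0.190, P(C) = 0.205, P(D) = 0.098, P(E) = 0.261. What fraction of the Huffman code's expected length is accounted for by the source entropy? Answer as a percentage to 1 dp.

Entropy H = −Σ p log₂ p ≈ 2.2558 bits.
Huffman merges: 49/500+19/100→36/125; 41/200+123/500→451/1000; 261/1000+36/125→549/1000; 451/1000+549/1000→1. L = 286/125 ≈ 2.2880.
Efficiency = H/L = 2.2558/2.2880 = 98.6%.

98.6%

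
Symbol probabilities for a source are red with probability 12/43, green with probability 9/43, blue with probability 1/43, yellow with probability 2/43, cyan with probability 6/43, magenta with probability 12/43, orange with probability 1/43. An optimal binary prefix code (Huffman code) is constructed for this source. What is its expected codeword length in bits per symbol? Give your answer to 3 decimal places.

2.372 bits/symbol

Repeatedly combine the two least-probable nodes; the expected code length is the sum of the merged weights.
merge 1/43 + 1/43 → 2/43
merge 2/43 + 2/43 → 4/43
merge 4/43 + 6/43 → 10/43
merge 9/43 + 10/43 → 19/43
merge 12/43 + 12/43 → 24/43
merge 19/43 + 24/43 → 1
L = 2/43 + 4/43 + 10/43 + 19/43 + 24/43 + 1 = 102/43 ≈ 2.372 bits/symbol.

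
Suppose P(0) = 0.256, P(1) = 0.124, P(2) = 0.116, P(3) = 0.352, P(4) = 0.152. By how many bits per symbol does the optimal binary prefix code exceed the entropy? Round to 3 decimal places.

0.059 bits

Entropy H = −Σ p log₂ p ≈ 2.1805 bits.
Huffman merges: 29/250+31/250→6/25; 19/125+6/25→49/125; 32/125+44/125→76/125; 49/125+76/125→1. L = 56/25 ≈ 2.2400.
L − H = 2.2400 − 2.1805 = 0.059 bits.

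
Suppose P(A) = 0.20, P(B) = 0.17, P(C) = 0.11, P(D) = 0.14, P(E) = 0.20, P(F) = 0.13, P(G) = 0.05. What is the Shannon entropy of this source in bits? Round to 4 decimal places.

H = −Σ pᵢ log₂ pᵢ.
−0.20·log₂(0.20) = 0.4644
−0.17·log₂(0.17) = 0.4346
−0.11·log₂(0.11) = 0.3503
−0.14·log₂(0.14) = 0.3971
−0.20·log₂(0.20) = 0.4644
−0.13·log₂(0.13) = 0.3826
−0.05·log₂(0.05) = 0.2161
Sum ≈ 2.7095 → 2.7095 bits.

2.7095 bits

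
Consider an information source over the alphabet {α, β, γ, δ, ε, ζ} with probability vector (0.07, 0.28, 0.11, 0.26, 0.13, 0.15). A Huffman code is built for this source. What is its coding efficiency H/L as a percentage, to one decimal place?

Entropy H = −Σ p log₂ p ≈ 2.4315 bits.
Huffman merges: 7/100+11/100→9/50; 13/100+3/20→7/25; 9/50+13/50→11/25; 7/25+7/25→14/25; 11/25+14/25→1. L = 123/50 ≈ 2.4600.
Efficiency = H/L = 2.4315/2.4600 = 98.8%.

98.8%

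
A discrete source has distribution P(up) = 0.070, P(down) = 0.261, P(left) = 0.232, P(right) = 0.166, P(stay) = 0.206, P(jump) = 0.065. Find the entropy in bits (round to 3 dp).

H = −Σ pᵢ log₂ pᵢ.
−0.070·log₂(0.070) = 0.2686
−0.261·log₂(0.261) = 0.5058
−0.232·log₂(0.232) = 0.4890
−0.166·log₂(0.166) = 0.4301
−0.206·log₂(0.206) = 0.4695
−0.065·log₂(0.065) = 0.2563
Sum ≈ 2.4193 → 2.419 bits.

2.419 bits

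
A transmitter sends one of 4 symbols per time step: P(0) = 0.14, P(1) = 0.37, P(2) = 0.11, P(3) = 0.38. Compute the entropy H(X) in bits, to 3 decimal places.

H = −Σ pᵢ log₂ pᵢ.
−0.14·log₂(0.14) = 0.3971
−0.37·log₂(0.37) = 0.5307
−0.11·log₂(0.11) = 0.3503
−0.38·log₂(0.38) = 0.5305
Sum ≈ 1.8086 → 1.809 bits.

1.809 bits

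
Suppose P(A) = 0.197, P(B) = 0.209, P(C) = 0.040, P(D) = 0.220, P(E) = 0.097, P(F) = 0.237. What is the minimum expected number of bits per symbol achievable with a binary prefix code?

Repeatedly combine the two least-probable nodes; the expected code length is the sum of the merged weights.
merge 1/25 + 97/1000 → 137/1000
merge 137/1000 + 197/1000 → 167/500
merge 209/1000 + 11/50 → 429/1000
merge 237/1000 + 167/500 → 571/1000
merge 429/1000 + 571/1000 → 1
L = 137/1000 + 167/500 + 429/1000 + 571/1000 + 1 = 2471/1000 = 2.471 bits/symbol.

2.471 bits/symbol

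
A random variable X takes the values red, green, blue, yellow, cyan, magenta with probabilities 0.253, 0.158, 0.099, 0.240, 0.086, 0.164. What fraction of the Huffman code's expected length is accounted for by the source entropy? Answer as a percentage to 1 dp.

98.9%

Entropy H = −Σ p log₂ p ≈ 2.4788 bits.
Huffman merges: 43/500+99/1000→37/200; 79/500+41/250→161/500; 37/200+6/25→17/40; 253/1000+161/500→23/40; 17/40+23/40→1. L = 2507/1000 ≈ 2.5070.
Efficiency = H/L = 2.4788/2.5070 = 98.9%.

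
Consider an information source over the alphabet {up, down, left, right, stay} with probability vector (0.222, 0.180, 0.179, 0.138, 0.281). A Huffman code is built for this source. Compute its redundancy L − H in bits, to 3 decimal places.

Entropy H = −Σ p log₂ p ≈ 2.2805 bits.
Huffman merges: 69/500+179/1000→317/1000; 9/50+111/500→201/500; 281/1000+317/1000→299/500; 201/500+299/500→1. L = 2317/1000 ≈ 2.3170.
L − H = 2.3170 − 2.2805 = 0.036 bits.

0.036 bits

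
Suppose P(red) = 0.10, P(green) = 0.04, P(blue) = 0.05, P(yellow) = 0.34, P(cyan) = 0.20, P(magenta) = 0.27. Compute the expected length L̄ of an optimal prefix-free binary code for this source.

2.28 bits/symbol

Repeatedly combine the two least-probable nodes; the expected code length is the sum of the merged weights.
merge 1/25 + 1/20 → 9/100
merge 9/100 + 1/10 → 19/100
merge 19/100 + 1/5 → 39/100
merge 27/100 + 17/50 → 61/100
merge 39/100 + 61/100 → 1
L = 9/100 + 19/100 + 39/100 + 61/100 + 1 = 57/25 = 2.28 bits/symbol.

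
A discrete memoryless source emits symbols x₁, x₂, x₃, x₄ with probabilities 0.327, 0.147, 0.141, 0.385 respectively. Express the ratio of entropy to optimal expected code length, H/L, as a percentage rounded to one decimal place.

97.9%

Entropy H = −Σ p log₂ p ≈ 1.8626 bits.
Huffman merges: 141/1000+147/1000→36/125; 36/125+327/1000→123/200; 77/200+123/200→1. L = 1903/1000 ≈ 1.9030.
Efficiency = H/L = 1.8626/1.9030 = 97.9%.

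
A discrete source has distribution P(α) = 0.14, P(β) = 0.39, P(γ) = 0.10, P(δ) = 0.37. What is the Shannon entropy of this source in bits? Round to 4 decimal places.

H = −Σ pᵢ log₂ pᵢ.
−0.14·log₂(0.14) = 0.3971
−0.39·log₂(0.39) = 0.5298
−0.10·log₂(0.10) = 0.3322
−0.37·log₂(0.37) = 0.5307
Sum ≈ 1.7898 → 1.7898 bits.

1.7898 bits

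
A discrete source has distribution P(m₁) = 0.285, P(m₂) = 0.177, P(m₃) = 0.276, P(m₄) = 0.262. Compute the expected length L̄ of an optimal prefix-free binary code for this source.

Repeatedly combine the two least-probable nodes; the expected code length is the sum of the merged weights.
merge 177/1000 + 131/500 → 439/1000
merge 69/250 + 57/200 → 561/1000
merge 439/1000 + 561/1000 → 1
L = 439/1000 + 561/1000 + 1 = 2 bits/symbol.

2 bits/symbol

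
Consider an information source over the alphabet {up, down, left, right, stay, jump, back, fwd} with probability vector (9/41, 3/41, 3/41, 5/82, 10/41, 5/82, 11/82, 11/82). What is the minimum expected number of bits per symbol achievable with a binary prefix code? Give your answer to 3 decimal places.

2.805 bits/symbol

Repeatedly combine the two least-probable nodes; the expected code length is the sum of the merged weights.
merge 5/82 + 5/82 → 5/41
merge 3/41 + 3/41 → 6/41
merge 5/41 + 11/82 → 21/82
merge 11/82 + 6/41 → 23/82
merge 9/41 + 10/41 → 19/41
merge 21/82 + 23/82 → 22/41
merge 19/41 + 22/41 → 1
L = 5/41 + 6/41 + 21/82 + 23/82 + 19/41 + 22/41 + 1 = 115/41 ≈ 2.805 bits/symbol.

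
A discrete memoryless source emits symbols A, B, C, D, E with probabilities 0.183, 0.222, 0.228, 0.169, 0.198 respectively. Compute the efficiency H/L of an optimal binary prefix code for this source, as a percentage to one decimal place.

Entropy H = −Σ p log₂ p ≈ 2.3128 bits.
Huffman merges: 169/1000+183/1000→44/125; 99/500+111/500→21/50; 57/250+44/125→29/50; 21/50+29/50→1. L = 294/125 ≈ 2.3520.
Efficiency = H/L = 2.3128/2.3520 = 98.3%.

98.3%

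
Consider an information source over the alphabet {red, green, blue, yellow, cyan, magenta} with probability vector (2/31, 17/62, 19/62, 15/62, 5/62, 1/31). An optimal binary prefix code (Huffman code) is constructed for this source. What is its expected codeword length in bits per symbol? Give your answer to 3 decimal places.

Repeatedly combine the two least-probable nodes; the expected code length is the sum of the merged weights.
merge 1/31 + 2/31 → 3/31
merge 5/62 + 3/31 → 11/62
merge 11/62 + 15/62 → 13/31
merge 17/62 + 19/62 → 18/31
merge 13/31 + 18/31 → 1
L = 3/31 + 11/62 + 13/31 + 18/31 + 1 = 141/62 ≈ 2.274 bits/symbol.

2.274 bits/symbol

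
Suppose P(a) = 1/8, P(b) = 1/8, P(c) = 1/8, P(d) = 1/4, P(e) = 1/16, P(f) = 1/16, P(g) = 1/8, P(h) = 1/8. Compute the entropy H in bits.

Each probability is a power of 1/2, so log₂(1/p) is an integer.
H = Σ p·log₂(1/p) = 1/8·3 + 1/8·3 + 1/8·3 + 1/4·2 + 1/16·4 + 1/16·4 + 1/8·3 + 1/8·3 = 2.875 bits.

2.875 bits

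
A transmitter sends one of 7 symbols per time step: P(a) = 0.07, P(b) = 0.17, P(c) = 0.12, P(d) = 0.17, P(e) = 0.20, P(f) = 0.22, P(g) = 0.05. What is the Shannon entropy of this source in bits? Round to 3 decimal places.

2.666 bits

H = −Σ pᵢ log₂ pᵢ.
−0.07·log₂(0.07) = 0.2686
−0.17·log₂(0.17) = 0.4346
−0.12·log₂(0.12) = 0.3671
−0.17·log₂(0.17) = 0.4346
−0.20·log₂(0.20) = 0.4644
−0.22·log₂(0.22) = 0.4806
−0.05·log₂(0.05) = 0.2161
Sum ≈ 2.6659 → 2.666 bits.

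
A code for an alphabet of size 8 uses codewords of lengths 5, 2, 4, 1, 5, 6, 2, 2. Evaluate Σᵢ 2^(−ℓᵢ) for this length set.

1.390625

With common denominator 2^6 = 64: Σ 2^(−ℓᵢ) = 2/64 + 16/64 + 4/64 + 32/64 + 2/64 + 1/64 + 16/64 + 16/64 = 89/64 = 1.390625.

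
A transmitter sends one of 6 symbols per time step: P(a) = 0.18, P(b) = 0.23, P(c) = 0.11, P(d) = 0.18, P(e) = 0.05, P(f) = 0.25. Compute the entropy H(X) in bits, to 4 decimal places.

H = −Σ pᵢ log₂ pᵢ.
−0.18·log₂(0.18) = 0.4453
−0.23·log₂(0.23) = 0.4877
−0.11·log₂(0.11) = 0.3503
−0.18·log₂(0.18) = 0.4453
−0.05·log₂(0.05) = 0.2161
−0.25·log₂(0.25) = 0.5000
Sum ≈ 2.4447 → 2.4447 bits.

2.4447 bits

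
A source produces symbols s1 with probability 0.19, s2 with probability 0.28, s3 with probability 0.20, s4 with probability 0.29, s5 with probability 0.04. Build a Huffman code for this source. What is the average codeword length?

Repeatedly combine the two least-probable nodes; the expected code length is the sum of the merged weights.
merge 1/25 + 19/100 → 23/100
merge 1/5 + 23/100 → 43/100
merge 7/25 + 29/100 → 57/100
merge 43/100 + 57/100 → 1
L = 23/100 + 43/100 + 57/100 + 1 = 223/100 = 2.23 bits/symbol.

2.23 bits/symbol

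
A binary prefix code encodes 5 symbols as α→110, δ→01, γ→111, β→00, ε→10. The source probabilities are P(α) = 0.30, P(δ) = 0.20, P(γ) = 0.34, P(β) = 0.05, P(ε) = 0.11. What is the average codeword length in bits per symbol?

2.64 bits/symbol

L̄ = Σ pᵢ·ℓᵢ = 0.30·3 + 0.20·2 + 0.34·3 + 0.05·2 + 0.11·2 = 2.64 bits/symbol.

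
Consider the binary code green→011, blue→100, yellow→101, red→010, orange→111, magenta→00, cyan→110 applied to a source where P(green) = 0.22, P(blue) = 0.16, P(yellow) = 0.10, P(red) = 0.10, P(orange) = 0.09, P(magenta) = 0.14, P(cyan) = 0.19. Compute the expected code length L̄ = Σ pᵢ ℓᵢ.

2.86 bits/symbol

L̄ = Σ pᵢ·ℓᵢ = 0.22·3 + 0.16·3 + 0.10·3 + 0.10·3 + 0.09·3 + 0.14·2 + 0.19·3 = 2.86 bits/symbol.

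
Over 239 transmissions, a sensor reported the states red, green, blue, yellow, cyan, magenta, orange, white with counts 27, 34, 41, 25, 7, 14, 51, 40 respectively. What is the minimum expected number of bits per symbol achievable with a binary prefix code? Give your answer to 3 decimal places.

2.874 bits/symbol

Probabilities are the counts divided by 239.
Repeatedly combine the two least-probable nodes; the expected code length is the sum of the merged weights.
merge 7/239 + 14/239 → 21/239
merge 21/239 + 25/239 → 46/239
merge 27/239 + 34/239 → 61/239
merge 40/239 + 41/239 → 81/239
merge 46/239 + 51/239 → 97/239
merge 61/239 + 81/239 → 142/239
merge 97/239 + 142/239 → 1
L = 21/239 + 46/239 + 61/239 + 81/239 + 97/239 + 142/239 + 1 = 687/239 ≈ 2.874 bits/symbol.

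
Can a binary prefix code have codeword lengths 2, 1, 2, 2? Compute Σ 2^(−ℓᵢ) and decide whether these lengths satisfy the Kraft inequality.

With common denominator 2^2 = 4: Σ 2^(−ℓᵢ) = 1/4 + 2/4 + 1/4 + 1/4 = 5/4 = 1.25.
Kraft's inequality requires Σ ≤ 1; here Σ = 1.25 > 1, so no such prefix code exists.

1.25; no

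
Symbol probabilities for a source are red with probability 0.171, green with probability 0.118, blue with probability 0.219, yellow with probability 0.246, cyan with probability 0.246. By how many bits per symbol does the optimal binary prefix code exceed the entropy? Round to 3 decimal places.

0.014 bits

Entropy H = −Σ p log₂ p ≈ 2.2748 bits.
Huffman merges: 59/500+171/1000→289/1000; 219/1000+123/500→93/200; 123/500+289/1000→107/200; 93/200+107/200→1. L = 2289/1000 ≈ 2.2890.
L − H = 2.2890 − 2.2748 = 0.014 bits.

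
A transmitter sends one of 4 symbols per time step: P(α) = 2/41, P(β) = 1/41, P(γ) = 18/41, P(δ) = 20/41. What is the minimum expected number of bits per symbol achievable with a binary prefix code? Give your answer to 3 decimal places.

1.585 bits/symbol

Repeatedly combine the two least-probable nodes; the expected code length is the sum of the merged weights.
merge 1/41 + 2/41 → 3/41
merge 3/41 + 18/41 → 21/41
merge 20/41 + 21/41 → 1
L = 3/41 + 21/41 + 1 = 65/41 ≈ 1.585 bits/symbol.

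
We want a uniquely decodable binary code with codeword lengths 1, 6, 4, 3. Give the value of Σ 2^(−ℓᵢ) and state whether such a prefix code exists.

With common denominator 2^6 = 64: Σ 2^(−ℓᵢ) = 32/64 + 1/64 + 4/64 + 8/64 = 45/64 = 0.703125.
Kraft's inequality requires Σ ≤ 1; here Σ = 0.703125 ≤ 1, so such a prefix code exists.

0.703125; yes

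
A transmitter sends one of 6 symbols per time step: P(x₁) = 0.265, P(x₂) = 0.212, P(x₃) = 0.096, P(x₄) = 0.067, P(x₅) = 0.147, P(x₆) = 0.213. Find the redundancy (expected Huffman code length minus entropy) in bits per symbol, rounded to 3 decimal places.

Entropy H = −Σ p log₂ p ≈ 2.4498 bits.
Huffman merges: 67/1000+12/125→163/1000; 147/1000+163/1000→31/100; 53/250+213/1000→17/40; 53/200+31/100→23/40; 17/40+23/40→1. L = 2473/1000 ≈ 2.4730.
L − H = 2.4730 − 2.4498 = 0.023 bits.

0.023 bits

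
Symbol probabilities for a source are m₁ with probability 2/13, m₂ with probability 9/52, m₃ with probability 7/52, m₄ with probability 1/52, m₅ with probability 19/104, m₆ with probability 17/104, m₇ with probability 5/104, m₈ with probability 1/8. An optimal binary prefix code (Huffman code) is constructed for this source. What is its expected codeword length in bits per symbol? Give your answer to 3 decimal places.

Repeatedly combine the two least-probable nodes; the expected code length is the sum of the merged weights.
merge 1/52 + 5/104 → 7/104
merge 7/104 + 1/8 → 5/26
merge 7/52 + 2/13 → 15/52
merge 17/104 + 9/52 → 35/104
merge 19/104 + 5/26 → 3/8
merge 15/52 + 35/104 → 5/8
merge 3/8 + 5/8 → 1
L = 7/104 + 5/26 + 15/52 + 35/104 + 3/8 + 5/8 + 1 = 75/26 ≈ 2.885 bits/symbol.

2.885 bits/symbol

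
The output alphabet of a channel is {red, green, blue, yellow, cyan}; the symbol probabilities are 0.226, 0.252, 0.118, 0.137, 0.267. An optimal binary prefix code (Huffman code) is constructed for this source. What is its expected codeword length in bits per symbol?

2.255 bits/symbol

Repeatedly combine the two least-probable nodes; the expected code length is the sum of the merged weights.
merge 59/500 + 137/1000 → 51/200
merge 113/500 + 63/250 → 239/500
merge 51/200 + 267/1000 → 261/500
merge 239/500 + 261/500 → 1
L = 51/200 + 239/500 + 261/500 + 1 = 451/200 = 2.255 bits/symbol.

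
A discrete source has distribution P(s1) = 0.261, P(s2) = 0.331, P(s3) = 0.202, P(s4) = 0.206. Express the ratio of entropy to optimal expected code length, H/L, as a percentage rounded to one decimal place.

Entropy H = −Σ p log₂ p ≈ 1.9694 bits.
Huffman merges: 101/500+103/500→51/125; 261/1000+331/1000→74/125; 51/125+74/125→1. L = 2 ≈ 2.0000.
Efficiency = H/L = 1.9694/2.0000 = 98.5%.

98.5%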